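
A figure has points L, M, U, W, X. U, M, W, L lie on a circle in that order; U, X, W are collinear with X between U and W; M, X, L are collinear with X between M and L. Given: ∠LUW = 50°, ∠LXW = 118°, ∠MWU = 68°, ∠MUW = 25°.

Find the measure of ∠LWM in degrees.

1. ∠LMW = 50°  [same arc WL]
2. ∠MLW = 25°  [same arc MW]
3. ∠LWM = 105°  [△MWL]

∠LWM = 105°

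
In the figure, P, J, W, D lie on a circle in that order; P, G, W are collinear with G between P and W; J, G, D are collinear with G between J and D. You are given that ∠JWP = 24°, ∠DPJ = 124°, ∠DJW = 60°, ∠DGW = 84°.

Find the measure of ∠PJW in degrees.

1. ∠JDP = 24°  [same arc PJ]
2. ∠DJP = 32°  [△PJD]
3. ∠JGP = 84°  [vertical angles at G]
4. ∠JPW = 64°  [△PGJ]
5. ∠PJW = 92°  [△PJW]

∠PJW = 92°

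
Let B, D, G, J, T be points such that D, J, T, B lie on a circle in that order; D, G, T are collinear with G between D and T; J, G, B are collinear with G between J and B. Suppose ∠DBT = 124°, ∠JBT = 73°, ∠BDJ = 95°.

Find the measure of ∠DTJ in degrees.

∠DTJ = 51°

1. ∠DJT = 56°  [cyclic DJTB, opposite ∠J+∠B]
2. ∠JDT = 73°  [same arc JT]
3. ∠DTJ = 51°  [△DJT]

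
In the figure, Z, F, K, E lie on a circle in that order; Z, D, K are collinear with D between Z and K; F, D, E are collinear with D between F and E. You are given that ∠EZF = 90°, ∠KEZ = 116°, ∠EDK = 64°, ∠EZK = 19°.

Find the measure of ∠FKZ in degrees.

1. ∠FDZ = 64°  [vertical angles at D]
2. ∠EFK = 19°  [same arc KE]
3. ∠FDK = 116°  [linear pair at D on ZK]
4. ∠FKZ = 45°  [△FDK]

∠FKZ = 45°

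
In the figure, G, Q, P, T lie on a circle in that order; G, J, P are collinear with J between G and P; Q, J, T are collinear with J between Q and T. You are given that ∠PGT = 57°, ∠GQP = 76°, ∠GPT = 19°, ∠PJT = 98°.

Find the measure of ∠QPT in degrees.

1. ∠PQT = 57°  [same arc PT]
2. ∠PTQ = 63°  [△PJT]
3. ∠QPT = 60°  [△QPT]

∠QPT = 60°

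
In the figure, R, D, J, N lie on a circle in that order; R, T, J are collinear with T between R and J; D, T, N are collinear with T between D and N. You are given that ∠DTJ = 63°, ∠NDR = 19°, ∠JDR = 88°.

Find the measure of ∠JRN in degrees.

1. ∠NJR = 19°  [same arc RN]
2. ∠JNR = 92°  [cyclic RDJN, opposite ∠D+∠N]
3. ∠JRN = 69°  [△RJN]

∠JRN = 69°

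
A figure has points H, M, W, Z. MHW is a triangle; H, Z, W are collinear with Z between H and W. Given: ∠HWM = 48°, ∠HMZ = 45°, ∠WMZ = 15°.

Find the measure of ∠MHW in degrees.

∠MHW = 72°

1. ∠MWZ = 48°  [Z on ray WH]
2. ∠MZW = 117°  [△MZW]
3. ∠HZM = 63°  [linear pair at Z on HW]
4. ∠MHZ = 72°  [△MHZ]
5. ∠MHW = 72°  [Z on ray HW]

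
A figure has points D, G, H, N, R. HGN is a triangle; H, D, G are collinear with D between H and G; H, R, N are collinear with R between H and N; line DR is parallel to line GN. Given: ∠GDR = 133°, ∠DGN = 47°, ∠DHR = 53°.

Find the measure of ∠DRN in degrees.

∠DRN = 100°

1. ∠HDR = 47°  [linear pair at D on HG]
2. ∠DRH = 80°  [△HDR]
3. ∠DRN = 100°  [linear pair at R on HN]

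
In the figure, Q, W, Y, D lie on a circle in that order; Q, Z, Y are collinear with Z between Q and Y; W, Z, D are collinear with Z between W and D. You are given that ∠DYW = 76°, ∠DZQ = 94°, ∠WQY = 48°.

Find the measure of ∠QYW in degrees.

∠QYW = 30°

1. ∠WZY = 94°  [vertical angles at Z]
2. ∠WDY = 48°  [same arc WY]
3. ∠DWY = 56°  [△WYD]
4. ∠QYW = 30°  [△WZY]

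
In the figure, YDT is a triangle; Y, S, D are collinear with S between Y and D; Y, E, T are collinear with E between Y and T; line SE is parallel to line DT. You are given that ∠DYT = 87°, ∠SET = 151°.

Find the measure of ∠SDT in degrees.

1. ∠EYS = 87°  [S on YD, E on YT]
2. ∠SEY = 29°  [linear pair at E on YT]
3. ∠ESY = 64°  [△YSE]
4. ∠DSE = 116°  [linear pair at S on YD]
5. ∠SDT = 64°  [SE∥DT, co-interior at D–S]

∠SDT = 64°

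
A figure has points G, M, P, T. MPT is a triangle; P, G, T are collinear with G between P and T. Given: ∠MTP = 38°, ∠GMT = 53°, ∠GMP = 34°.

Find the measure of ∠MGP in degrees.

∠MGP = 91°

1. ∠GTM = 38°  [G on ray TP]
2. ∠MGT = 89°  [△MGT]
3. ∠MGP = 91°  [linear pair at G on PT]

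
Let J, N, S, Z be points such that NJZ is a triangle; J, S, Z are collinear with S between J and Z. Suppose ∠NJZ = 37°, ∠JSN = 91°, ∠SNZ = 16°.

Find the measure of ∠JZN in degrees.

1. ∠NSZ = 89°  [linear pair at S on JZ]
2. ∠NZS = 75°  [△NSZ]
3. ∠JZN = 75°  [S on ray ZJ]

∠JZN = 75°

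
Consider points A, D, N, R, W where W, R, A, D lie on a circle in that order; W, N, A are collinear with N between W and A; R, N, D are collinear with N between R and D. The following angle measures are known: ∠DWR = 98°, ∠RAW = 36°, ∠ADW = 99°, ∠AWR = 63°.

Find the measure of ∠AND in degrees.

1. ∠RDW = 36°  [same arc WR]
2. ∠ADR = 63°  [same arc RA]
3. ∠DRW = 46°  [△WRD]
4. ∠DAW = 46°  [same arc WD]
5. ∠AND = 71°  [△AND]

∠AND = 71°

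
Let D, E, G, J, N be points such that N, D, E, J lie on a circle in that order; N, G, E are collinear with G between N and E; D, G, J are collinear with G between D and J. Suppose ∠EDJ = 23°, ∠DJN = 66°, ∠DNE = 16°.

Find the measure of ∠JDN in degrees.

1. ∠ENJ = 23°  [same arc EJ]
2. ∠JGN = 91°  [△NGJ]
3. ∠DJE = 16°  [same arc DE]
4. ∠EGJ = 89°  [linear pair at G on NE]
5. ∠JEN = 75°  [△EGJ]
6. ∠JDN = 75°  [same arc NJ]

∠JDN = 75°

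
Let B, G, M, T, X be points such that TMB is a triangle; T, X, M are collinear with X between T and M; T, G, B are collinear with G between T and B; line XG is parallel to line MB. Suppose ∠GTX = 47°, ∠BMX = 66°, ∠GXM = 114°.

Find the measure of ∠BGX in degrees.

1. ∠GXT = 66°  [linear pair at X on TM]
2. ∠TGX = 67°  [△TXG]
3. ∠BGX = 113°  [linear pair at G on TB]

∠BGX = 113°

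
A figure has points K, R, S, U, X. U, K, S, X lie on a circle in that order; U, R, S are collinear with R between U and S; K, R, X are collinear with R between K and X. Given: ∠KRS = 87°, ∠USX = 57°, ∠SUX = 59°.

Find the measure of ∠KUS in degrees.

1. ∠KRU = 93°  [linear pair at R on US]
2. ∠UKX = 57°  [same arc UX]
3. ∠KUS = 30°  [△URK]

∠KUS = 30°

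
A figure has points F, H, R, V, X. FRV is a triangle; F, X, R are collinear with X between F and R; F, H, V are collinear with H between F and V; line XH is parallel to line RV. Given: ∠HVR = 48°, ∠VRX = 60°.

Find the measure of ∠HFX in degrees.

∠HFX = 72°

1. ∠FVR = 48°  [H on ray VF]
2. ∠FRV = 60°  [X on ray RF]
3. ∠RFV = 72°  [△FRV]
4. ∠HFX = 72°  [X on FR, H on FV]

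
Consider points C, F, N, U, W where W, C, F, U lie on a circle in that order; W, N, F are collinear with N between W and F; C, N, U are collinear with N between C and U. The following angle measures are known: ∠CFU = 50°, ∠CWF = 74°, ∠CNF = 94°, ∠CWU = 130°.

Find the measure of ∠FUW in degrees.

∠FUW = 104°

1. ∠CUF = 74°  [same arc CF]
2. ∠UNW = 94°  [vertical angles at N]
3. ∠FCU = 56°  [△CFU]
4. ∠FNU = 86°  [linear pair at N on WF]
5. ∠FWU = 56°  [same arc FU]
6. ∠UFW = 20°  [△FNU]
7. ∠FUW = 104°  [△WFU]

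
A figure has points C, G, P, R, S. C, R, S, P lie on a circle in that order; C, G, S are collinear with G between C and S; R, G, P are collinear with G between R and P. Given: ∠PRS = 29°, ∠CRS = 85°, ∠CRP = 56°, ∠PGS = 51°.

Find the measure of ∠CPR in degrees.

∠CPR = 22°

1. ∠PCS = 29°  [same arc SP]
2. ∠CGP = 129°  [linear pair at G on CS]
3. ∠CPR = 22°  [△CGP]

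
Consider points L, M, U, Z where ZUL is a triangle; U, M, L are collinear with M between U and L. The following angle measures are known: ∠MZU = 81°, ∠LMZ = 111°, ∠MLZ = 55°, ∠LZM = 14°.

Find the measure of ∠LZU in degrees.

1. ∠UMZ = 69°  [linear pair at M on UL]
2. ∠ULZ = 55°  [M on ray LU]
3. ∠MUZ = 30°  [△ZUM]
4. ∠LUZ = 30°  [M on ray UL]
5. ∠LZU = 95°  [△ZUL]

∠LZU = 95°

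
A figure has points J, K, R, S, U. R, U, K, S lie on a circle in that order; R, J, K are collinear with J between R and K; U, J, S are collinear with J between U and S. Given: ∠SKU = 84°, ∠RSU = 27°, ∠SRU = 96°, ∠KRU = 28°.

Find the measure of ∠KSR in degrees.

1. ∠RKU = 27°  [same arc RU]
2. ∠KUR = 125°  [△RUK]
3. ∠KSR = 55°  [cyclic RUKS, opposite ∠U+∠S]

∠KSR = 55°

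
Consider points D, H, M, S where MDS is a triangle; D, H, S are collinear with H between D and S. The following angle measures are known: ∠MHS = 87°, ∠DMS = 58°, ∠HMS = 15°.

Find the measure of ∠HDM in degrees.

1. ∠HSM = 78°  [△MHS]
2. ∠DSM = 78°  [H on ray SD]
3. ∠MDS = 44°  [△MDS]
4. ∠HDM = 44°  [H on ray DS]

∠HDM = 44°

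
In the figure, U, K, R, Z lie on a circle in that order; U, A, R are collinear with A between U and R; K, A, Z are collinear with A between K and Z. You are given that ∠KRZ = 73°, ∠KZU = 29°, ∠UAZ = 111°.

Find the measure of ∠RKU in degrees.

∠RKU = 84°

1. ∠KUZ = 107°  [cyclic UKRZ, opposite ∠U+∠R]
2. ∠UKZ = 44°  [△UKZ]
3. ∠RUZ = 40°  [△UAZ]
4. ∠URZ = 44°  [same arc UZ]
5. ∠RZU = 96°  [△URZ]
6. ∠RKU = 84°  [cyclic UKRZ, opposite ∠K+∠Z]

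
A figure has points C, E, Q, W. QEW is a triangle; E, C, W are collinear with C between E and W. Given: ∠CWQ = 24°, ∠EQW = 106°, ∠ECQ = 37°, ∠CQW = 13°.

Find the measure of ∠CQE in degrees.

1. ∠EWQ = 24°  [C on ray WE]
2. ∠QEW = 50°  [△QEW]
3. ∠CEQ = 50°  [C on ray EW]
4. ∠CQE = 93°  [△QEC]

∠CQE = 93°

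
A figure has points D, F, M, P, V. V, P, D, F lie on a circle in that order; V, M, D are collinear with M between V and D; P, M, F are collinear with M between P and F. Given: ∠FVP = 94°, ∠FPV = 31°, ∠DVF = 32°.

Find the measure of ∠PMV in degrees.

∠PMV = 87°

1. ∠FDP = 86°  [cyclic VPDF, opposite ∠V+∠D]
2. ∠FDV = 31°  [same arc VF]
3. ∠DPF = 32°  [same arc DF]
4. ∠DFP = 62°  [△PDF]
5. ∠DMF = 87°  [△DMF]
6. ∠PMV = 87°  [vertical angles at M]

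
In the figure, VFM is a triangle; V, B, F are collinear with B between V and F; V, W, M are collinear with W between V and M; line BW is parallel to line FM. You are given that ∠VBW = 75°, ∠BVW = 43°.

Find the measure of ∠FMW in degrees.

∠FMW = 62°

1. ∠BWV = 62°  [△VBW]
2. ∠BWM = 118°  [linear pair at W on VM]
3. ∠FMW = 62°  [BW∥FM, co-interior at M–W]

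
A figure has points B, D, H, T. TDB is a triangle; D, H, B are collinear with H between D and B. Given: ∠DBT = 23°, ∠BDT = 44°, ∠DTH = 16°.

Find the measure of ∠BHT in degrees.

∠BHT = 60°

1. ∠HDT = 44°  [H on ray DB]
2. ∠DHT = 120°  [△TDH]
3. ∠BHT = 60°  [linear pair at H on DB]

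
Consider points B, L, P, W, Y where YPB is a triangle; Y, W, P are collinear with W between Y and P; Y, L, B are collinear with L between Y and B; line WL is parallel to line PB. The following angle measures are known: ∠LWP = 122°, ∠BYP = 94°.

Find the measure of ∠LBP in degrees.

∠LBP = 28°

1. ∠LWY = 58°  [linear pair at W on YP]
2. ∠LYW = 94°  [W on YP, L on YB]
3. ∠WLY = 28°  [△YWL]
4. ∠BLW = 152°  [linear pair at L on YB]
5. ∠LBP = 28°  [WL∥PB, co-interior at B–L]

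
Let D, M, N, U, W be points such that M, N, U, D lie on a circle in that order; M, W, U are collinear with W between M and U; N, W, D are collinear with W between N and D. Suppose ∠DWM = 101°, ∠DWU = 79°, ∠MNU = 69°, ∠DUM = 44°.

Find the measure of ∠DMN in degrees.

∠DMN = 82°

1. ∠MDU = 111°  [cyclic MNUD, opposite ∠N+∠D]
2. ∠DNM = 44°  [same arc MD]
3. ∠DMU = 25°  [△MUD]
4. ∠MDN = 54°  [△MWD]
5. ∠DMN = 82°  [△MND]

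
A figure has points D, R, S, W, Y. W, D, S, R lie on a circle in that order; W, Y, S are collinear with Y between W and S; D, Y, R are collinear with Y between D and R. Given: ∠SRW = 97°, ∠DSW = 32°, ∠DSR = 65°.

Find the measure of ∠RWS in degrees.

∠RWS = 50°

1. ∠DRW = 32°  [same arc WD]
2. ∠DWR = 115°  [cyclic WDSR, opposite ∠W+∠S]
3. ∠RDW = 33°  [△WDR]
4. ∠RSW = 33°  [same arc WR]
5. ∠RWS = 50°  [△WSR]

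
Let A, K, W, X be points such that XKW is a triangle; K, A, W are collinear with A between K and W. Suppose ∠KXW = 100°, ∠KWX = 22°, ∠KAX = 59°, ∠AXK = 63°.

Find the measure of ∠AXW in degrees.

∠AXW = 37°

1. ∠AWX = 22°  [A on ray WK]
2. ∠WAX = 121°  [linear pair at A on KW]
3. ∠AXW = 37°  [△XAW]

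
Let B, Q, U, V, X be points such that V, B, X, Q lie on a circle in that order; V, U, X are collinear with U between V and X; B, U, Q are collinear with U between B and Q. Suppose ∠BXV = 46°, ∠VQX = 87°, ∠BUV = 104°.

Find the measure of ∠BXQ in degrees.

1. ∠VBX = 93°  [cyclic VBXQ, opposite ∠B+∠Q]
2. ∠BUX = 76°  [linear pair at U on VX]
3. ∠BVX = 41°  [△VBX]
4. ∠QBX = 58°  [△BUX]
5. ∠BQX = 41°  [same arc BX]
6. ∠BXQ = 81°  [△BXQ]

∠BXQ = 81°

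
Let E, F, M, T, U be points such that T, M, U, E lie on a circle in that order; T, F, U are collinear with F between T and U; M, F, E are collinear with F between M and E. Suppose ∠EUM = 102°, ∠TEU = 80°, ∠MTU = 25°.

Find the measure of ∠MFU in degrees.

1. ∠TMU = 100°  [cyclic TMUE, opposite ∠M+∠E]
2. ∠MEU = 25°  [same arc MU]
3. ∠MUT = 55°  [△TMU]
4. ∠EMU = 53°  [△MUE]
5. ∠MFU = 72°  [△MFU]

∠MFU = 72°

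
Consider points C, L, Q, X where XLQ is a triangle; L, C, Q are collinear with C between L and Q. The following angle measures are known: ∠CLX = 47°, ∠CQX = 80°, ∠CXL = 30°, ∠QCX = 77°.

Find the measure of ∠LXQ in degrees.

∠LXQ = 53°

1. ∠QLX = 47°  [C on ray LQ]
2. ∠LQX = 80°  [C on ray QL]
3. ∠LXQ = 53°  [△XLQ]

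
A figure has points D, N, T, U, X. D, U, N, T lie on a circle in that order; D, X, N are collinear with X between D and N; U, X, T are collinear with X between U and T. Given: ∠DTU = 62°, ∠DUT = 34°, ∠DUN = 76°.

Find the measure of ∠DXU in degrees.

∠DXU = 104°

1. ∠DNU = 62°  [same arc DU]
2. ∠NDU = 42°  [△DUN]
3. ∠DXU = 104°  [△DXU]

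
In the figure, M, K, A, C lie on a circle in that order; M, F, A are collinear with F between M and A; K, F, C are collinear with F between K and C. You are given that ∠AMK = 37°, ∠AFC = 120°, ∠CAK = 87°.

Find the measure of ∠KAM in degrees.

∠KAM = 64°

1. ∠ACK = 37°  [same arc KA]
2. ∠KFM = 120°  [vertical angles at F]
3. ∠AKC = 56°  [△KAC]
4. ∠AFK = 60°  [linear pair at F on MA]
5. ∠KAM = 64°  [△KFA]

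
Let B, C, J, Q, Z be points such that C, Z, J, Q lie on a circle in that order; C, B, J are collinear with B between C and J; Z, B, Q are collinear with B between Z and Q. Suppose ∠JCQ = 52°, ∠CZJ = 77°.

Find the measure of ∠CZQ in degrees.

1. ∠CQJ = 103°  [cyclic CZJQ, opposite ∠Z+∠Q]
2. ∠CJQ = 25°  [△CJQ]
3. ∠CZQ = 25°  [same arc CQ]

∠CZQ = 25°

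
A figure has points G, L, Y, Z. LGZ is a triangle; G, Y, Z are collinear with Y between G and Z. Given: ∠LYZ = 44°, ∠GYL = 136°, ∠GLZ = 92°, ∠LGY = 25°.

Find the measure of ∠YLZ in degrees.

1. ∠LGZ = 25°  [Y on ray GZ]
2. ∠GZL = 63°  [△LGZ]
3. ∠LZY = 63°  [Y on ray ZG]
4. ∠YLZ = 73°  [△LYZ]

∠YLZ = 73°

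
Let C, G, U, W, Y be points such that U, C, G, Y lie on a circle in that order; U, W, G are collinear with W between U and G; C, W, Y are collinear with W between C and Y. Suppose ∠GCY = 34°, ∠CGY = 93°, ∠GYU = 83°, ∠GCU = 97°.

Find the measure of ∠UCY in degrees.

∠UCY = 63°

1. ∠GUY = 34°  [same arc GY]
2. ∠UGY = 63°  [△UGY]
3. ∠UCY = 63°  [same arc UY]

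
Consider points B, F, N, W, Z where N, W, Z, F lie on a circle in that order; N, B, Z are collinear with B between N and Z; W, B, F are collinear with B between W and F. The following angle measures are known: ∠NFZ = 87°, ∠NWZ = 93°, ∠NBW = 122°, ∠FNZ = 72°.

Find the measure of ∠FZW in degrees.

∠FZW = 71°

1. ∠FZN = 21°  [△NZF]
2. ∠FBZ = 122°  [vertical angles at B]
3. ∠FWZ = 72°  [same arc ZF]
4. ∠WFZ = 37°  [△ZBF]
5. ∠FZW = 71°  [△WZF]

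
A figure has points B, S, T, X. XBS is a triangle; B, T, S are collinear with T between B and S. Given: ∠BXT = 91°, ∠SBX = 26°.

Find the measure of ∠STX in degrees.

1. ∠TBX = 26°  [T on ray BS]
2. ∠BTX = 63°  [△XBT]
3. ∠STX = 117°  [linear pair at T on BS]

∠STX = 117°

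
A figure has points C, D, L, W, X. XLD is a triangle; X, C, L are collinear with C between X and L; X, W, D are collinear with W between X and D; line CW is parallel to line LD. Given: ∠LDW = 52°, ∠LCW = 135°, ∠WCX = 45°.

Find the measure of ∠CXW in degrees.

1. ∠LDX = 52°  [W on ray DX]
2. ∠DLX = 45°  [CW∥LD, corresponding at C]
3. ∠DXL = 83°  [△XLD]
4. ∠CXW = 83°  [C on XL, W on XD]

∠CXW = 83°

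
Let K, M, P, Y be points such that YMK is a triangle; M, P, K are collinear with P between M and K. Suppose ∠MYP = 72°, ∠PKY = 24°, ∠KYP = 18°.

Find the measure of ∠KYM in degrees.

1. ∠KPY = 138°  [△YPK]
2. ∠MKY = 24°  [P on ray KM]
3. ∠MPY = 42°  [linear pair at P on MK]
4. ∠PMY = 66°  [△YMP]
5. ∠KMY = 66°  [P on ray MK]
6. ∠KYM = 90°  [△YMK]

∠KYM = 90°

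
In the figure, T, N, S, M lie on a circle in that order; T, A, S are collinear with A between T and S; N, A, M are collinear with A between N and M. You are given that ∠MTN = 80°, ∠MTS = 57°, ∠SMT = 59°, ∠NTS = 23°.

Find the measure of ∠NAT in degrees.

1. ∠MNS = 57°  [same arc SM]
2. ∠SNT = 121°  [cyclic TNSM, opposite ∠N+∠M]
3. ∠NST = 36°  [△TNS]
4. ∠NAS = 87°  [△NAS]
5. ∠NAT = 93°  [linear pair at A on TS]

∠NAT = 93°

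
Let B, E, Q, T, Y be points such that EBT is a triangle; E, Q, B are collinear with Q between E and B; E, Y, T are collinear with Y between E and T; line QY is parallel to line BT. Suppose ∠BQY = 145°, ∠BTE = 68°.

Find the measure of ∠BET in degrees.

∠BET = 77°

1. ∠EQY = 35°  [linear pair at Q on EB]
2. ∠EYQ = 68°  [QY∥BT, corresponding at Y]
3. ∠QEY = 77°  [△EQY]
4. ∠BET = 77°  [Q on EB, Y on ET]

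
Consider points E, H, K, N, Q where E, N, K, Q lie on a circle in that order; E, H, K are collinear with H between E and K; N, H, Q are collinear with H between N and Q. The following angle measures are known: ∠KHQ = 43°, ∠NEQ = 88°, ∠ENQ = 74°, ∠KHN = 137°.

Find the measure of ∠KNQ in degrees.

1. ∠EHQ = 137°  [linear pair at H on EK]
2. ∠EQN = 18°  [△ENQ]
3. ∠KEQ = 25°  [△EHQ]
4. ∠KNQ = 25°  [same arc KQ]

∠KNQ = 25°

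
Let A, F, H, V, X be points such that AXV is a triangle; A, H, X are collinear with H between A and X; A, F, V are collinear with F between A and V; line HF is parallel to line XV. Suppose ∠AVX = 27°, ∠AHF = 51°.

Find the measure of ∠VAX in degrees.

1. ∠AFH = 27°  [HF∥XV, corresponding at F]
2. ∠FAH = 102°  [△AHF]
3. ∠VAX = 102°  [H on AX, F on AV]

∠VAX = 102°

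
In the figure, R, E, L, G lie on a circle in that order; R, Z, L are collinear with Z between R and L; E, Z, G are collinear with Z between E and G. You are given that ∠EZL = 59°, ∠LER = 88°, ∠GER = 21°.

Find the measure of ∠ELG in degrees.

1. ∠GZR = 59°  [vertical angles at Z]
2. ∠LGR = 92°  [cyclic RELG, opposite ∠E+∠G]
3. ∠GLR = 21°  [same arc RG]
4. ∠GZL = 121°  [linear pair at Z on RL]
5. ∠GRL = 67°  [△RLG]
6. ∠EGL = 38°  [△LZG]
7. ∠GEL = 67°  [same arc LG]
8. ∠ELG = 75°  [△ELG]

∠ELG = 75°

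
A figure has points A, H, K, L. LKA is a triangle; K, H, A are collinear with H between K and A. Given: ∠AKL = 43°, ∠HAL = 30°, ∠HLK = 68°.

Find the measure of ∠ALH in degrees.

∠ALH = 39°

1. ∠HKL = 43°  [H on ray KA]
2. ∠KHL = 69°  [△LKH]
3. ∠AHL = 111°  [linear pair at H on KA]
4. ∠ALH = 39°  [△LHA]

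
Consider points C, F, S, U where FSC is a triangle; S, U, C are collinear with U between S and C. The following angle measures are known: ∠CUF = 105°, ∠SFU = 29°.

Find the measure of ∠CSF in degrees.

∠CSF = 76°

1. ∠FUS = 75°  [linear pair at U on SC]
2. ∠FSU = 76°  [△FSU]
3. ∠CSF = 76°  [U on ray SC]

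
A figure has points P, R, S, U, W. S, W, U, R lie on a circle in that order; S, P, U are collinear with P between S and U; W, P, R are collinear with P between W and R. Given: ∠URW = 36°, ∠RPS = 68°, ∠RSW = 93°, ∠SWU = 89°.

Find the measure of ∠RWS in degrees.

∠RWS = 32°

1. ∠USW = 36°  [same arc WU]
2. ∠UPW = 68°  [vertical angles at P]
3. ∠SPW = 112°  [linear pair at P on SU]
4. ∠RWS = 32°  [△SPW]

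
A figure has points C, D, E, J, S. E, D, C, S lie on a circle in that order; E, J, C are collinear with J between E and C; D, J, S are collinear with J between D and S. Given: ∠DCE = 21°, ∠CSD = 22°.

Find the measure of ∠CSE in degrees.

1. ∠CED = 22°  [same arc DC]
2. ∠CDE = 137°  [△EDC]
3. ∠CSE = 43°  [cyclic EDCS, opposite ∠D+∠S]

∠CSE = 43°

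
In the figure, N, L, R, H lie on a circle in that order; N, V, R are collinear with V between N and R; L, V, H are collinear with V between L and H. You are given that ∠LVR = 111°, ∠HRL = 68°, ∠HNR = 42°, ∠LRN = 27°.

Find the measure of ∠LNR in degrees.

1. ∠HLR = 42°  [△LVR]
2. ∠LHR = 70°  [△LRH]
3. ∠LNR = 70°  [same arc LR]

∠LNR = 70°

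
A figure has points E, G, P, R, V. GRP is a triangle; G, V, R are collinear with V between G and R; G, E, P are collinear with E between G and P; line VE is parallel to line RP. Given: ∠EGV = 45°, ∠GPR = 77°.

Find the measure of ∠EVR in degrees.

1. ∠PGR = 45°  [V on GR, E on GP]
2. ∠GRP = 58°  [△GRP]
3. ∠EVG = 58°  [VE∥RP, corresponding at V]
4. ∠EVR = 122°  [linear pair at V on GR]

∠EVR = 122°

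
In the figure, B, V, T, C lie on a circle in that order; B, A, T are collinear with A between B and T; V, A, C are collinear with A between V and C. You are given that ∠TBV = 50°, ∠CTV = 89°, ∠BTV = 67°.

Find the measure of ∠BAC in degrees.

1. ∠TCV = 50°  [same arc VT]
2. ∠CVT = 41°  [△VTC]
3. ∠BCV = 67°  [same arc BV]
4. ∠CBT = 41°  [same arc TC]
5. ∠BAC = 72°  [△BAC]

∠BAC = 72°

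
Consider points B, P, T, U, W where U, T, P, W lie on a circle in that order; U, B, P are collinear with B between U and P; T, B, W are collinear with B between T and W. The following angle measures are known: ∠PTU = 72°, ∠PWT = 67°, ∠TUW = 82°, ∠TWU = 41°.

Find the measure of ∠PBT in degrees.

1. ∠TPW = 98°  [cyclic UTPW, opposite ∠U+∠P]
2. ∠TPU = 41°  [same arc UT]
3. ∠PTW = 15°  [△TPW]
4. ∠PBT = 124°  [△TBP]

∠PBT = 124°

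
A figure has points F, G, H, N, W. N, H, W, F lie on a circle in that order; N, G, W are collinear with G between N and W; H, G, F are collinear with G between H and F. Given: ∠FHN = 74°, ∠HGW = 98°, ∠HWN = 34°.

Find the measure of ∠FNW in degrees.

1. ∠FGN = 98°  [vertical angles at G]
2. ∠HFN = 34°  [same arc NH]
3. ∠FNW = 48°  [△NGF]

∠FNW = 48°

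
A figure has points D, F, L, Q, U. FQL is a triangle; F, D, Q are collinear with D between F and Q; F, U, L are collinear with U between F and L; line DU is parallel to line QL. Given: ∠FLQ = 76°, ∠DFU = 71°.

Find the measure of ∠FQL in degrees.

∠FQL = 33°

1. ∠DUF = 76°  [DU∥QL, corresponding at U]
2. ∠FDU = 33°  [△FDU]
3. ∠FQL = 33°  [DU∥QL, corresponding at D]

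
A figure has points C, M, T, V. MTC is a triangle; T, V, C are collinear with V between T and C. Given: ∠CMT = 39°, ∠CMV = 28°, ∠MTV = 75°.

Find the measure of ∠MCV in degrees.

1. ∠CTM = 75°  [V on ray TC]
2. ∠MCT = 66°  [△MTC]
3. ∠MCV = 66°  [V on ray CT]

∠MCV = 66°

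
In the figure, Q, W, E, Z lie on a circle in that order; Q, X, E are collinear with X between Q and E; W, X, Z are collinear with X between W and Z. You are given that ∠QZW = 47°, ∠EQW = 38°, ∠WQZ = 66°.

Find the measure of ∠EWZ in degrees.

∠EWZ = 28°

1. ∠EZW = 38°  [same arc WE]
2. ∠WEZ = 114°  [cyclic QWEZ, opposite ∠Q+∠E]
3. ∠EWZ = 28°  [△WEZ]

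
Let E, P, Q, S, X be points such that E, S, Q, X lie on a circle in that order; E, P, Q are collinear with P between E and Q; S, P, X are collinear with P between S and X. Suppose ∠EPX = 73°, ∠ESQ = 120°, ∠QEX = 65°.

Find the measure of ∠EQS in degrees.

1. ∠QPS = 73°  [vertical angles at P]
2. ∠QSX = 65°  [same arc QX]
3. ∠EQS = 42°  [△SPQ]

∠EQS = 42°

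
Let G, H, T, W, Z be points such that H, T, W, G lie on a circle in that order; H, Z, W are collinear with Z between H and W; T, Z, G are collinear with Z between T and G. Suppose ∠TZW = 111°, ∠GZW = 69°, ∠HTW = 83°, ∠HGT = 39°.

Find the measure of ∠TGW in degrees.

∠TGW = 58°

1. ∠GZH = 111°  [vertical angles at Z]
2. ∠HGW = 97°  [cyclic HTWG, opposite ∠T+∠G]
3. ∠GHW = 30°  [△HZG]
4. ∠GWH = 53°  [△HWG]
5. ∠TGW = 58°  [△WZG]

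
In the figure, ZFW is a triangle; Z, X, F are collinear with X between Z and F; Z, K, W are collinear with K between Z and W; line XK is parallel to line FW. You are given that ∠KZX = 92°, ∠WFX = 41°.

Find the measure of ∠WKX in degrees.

∠WKX = 133°

1. ∠FZW = 92°  [X on ZF, K on ZW]
2. ∠WFZ = 41°  [X on ray FZ]
3. ∠FWZ = 47°  [△ZFW]
4. ∠XKZ = 47°  [XK∥FW, corresponding at K]
5. ∠WKX = 133°  [linear pair at K on ZW]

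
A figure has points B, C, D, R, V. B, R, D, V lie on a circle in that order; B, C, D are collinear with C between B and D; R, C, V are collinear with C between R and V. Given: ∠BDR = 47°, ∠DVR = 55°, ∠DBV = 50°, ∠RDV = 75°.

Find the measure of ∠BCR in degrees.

1. ∠BVR = 47°  [same arc BR]
2. ∠DBR = 55°  [same arc RD]
3. ∠RBV = 105°  [cyclic BRDV, opposite ∠B+∠D]
4. ∠BRV = 28°  [△BRV]
5. ∠BCR = 97°  [△BCR]

∠BCR = 97°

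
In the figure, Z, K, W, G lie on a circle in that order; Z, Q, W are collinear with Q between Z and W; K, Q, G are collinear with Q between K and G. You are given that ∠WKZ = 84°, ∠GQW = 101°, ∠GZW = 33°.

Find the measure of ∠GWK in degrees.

1. ∠WGZ = 96°  [cyclic ZKWG, opposite ∠K+∠G]
2. ∠GKW = 33°  [same arc WG]
3. ∠GWZ = 51°  [△ZWG]
4. ∠KGW = 28°  [△WQG]
5. ∠GWK = 119°  [△KWG]

∠GWK = 119°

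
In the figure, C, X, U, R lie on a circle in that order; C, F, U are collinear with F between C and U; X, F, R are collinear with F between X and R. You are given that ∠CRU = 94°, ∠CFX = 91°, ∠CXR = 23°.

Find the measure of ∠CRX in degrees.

1. ∠CXU = 86°  [cyclic CXUR, opposite ∠X+∠R]
2. ∠UCX = 66°  [△CFX]
3. ∠CUX = 28°  [△CXU]
4. ∠CRX = 28°  [same arc CX]

∠CRX = 28°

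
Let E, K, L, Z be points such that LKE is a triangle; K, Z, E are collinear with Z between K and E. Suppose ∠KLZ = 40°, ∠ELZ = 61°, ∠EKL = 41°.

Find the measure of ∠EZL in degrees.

1. ∠LKZ = 41°  [Z on ray KE]
2. ∠KZL = 99°  [△LKZ]
3. ∠EZL = 81°  [linear pair at Z on KE]

∠EZL = 81°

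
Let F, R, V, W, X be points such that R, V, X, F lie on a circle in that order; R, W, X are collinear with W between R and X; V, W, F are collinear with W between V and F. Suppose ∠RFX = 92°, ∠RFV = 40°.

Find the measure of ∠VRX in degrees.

∠VRX = 52°

1. ∠RVX = 88°  [cyclic RVXF, opposite ∠V+∠F]
2. ∠RXV = 40°  [same arc RV]
3. ∠VRX = 52°  [△RVX]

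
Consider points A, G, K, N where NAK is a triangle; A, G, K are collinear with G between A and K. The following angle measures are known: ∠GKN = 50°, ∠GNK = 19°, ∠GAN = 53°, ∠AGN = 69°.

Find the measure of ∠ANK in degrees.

1. ∠AKN = 50°  [G on ray KA]
2. ∠KAN = 53°  [G on ray AK]
3. ∠ANK = 77°  [△NAK]

∠ANK = 77°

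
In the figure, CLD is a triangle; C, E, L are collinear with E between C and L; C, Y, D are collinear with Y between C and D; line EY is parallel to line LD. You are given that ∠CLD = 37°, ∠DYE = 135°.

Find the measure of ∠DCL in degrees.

∠DCL = 98°

1. ∠CEY = 37°  [EY∥LD, corresponding at E]
2. ∠CYE = 45°  [linear pair at Y on CD]
3. ∠ECY = 98°  [△CEY]
4. ∠DCL = 98°  [E on CL, Y on CD]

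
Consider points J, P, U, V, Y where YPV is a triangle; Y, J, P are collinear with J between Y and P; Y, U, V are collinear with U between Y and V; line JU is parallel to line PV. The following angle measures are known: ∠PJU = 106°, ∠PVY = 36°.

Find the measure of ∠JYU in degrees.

1. ∠UJY = 74°  [linear pair at J on YP]
2. ∠JUY = 36°  [JU∥PV, corresponding at U]
3. ∠JYU = 70°  [△YJU]

∠JYU = 70°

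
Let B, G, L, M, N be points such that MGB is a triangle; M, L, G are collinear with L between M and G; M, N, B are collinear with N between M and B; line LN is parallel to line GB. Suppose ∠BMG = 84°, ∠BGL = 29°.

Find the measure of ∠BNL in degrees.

1. ∠BGM = 29°  [L on ray GM]
2. ∠GBM = 67°  [△MGB]
3. ∠LNM = 67°  [LN∥GB, corresponding at N]
4. ∠BNL = 113°  [linear pair at N on MB]

∠BNL = 113°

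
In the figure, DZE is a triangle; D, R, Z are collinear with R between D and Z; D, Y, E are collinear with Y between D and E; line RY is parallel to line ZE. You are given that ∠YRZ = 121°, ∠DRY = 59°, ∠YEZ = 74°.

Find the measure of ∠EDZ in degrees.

∠EDZ = 47°

1. ∠DZE = 59°  [RY∥ZE, corresponding at R]
2. ∠DEZ = 74°  [Y on ray ED]
3. ∠EDZ = 47°  [△DZE]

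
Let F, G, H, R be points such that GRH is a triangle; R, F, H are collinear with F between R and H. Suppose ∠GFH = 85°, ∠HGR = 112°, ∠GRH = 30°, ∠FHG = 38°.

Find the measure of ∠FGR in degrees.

1. ∠GFR = 95°  [linear pair at F on RH]
2. ∠FRG = 30°  [F on ray RH]
3. ∠FGR = 55°  [△GRF]

∠FGR = 55°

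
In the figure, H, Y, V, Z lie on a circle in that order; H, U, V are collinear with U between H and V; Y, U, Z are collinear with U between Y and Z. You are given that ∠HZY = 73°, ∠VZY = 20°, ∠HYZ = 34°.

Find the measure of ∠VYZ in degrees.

∠VYZ = 53°

1. ∠YHZ = 73°  [△HYZ]
2. ∠YVZ = 107°  [cyclic HYVZ, opposite ∠H+∠V]
3. ∠VYZ = 53°  [△YVZ]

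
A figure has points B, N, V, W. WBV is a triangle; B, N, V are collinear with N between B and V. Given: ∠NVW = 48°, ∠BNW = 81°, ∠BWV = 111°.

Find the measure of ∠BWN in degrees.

∠BWN = 78°

1. ∠BVW = 48°  [N on ray VB]
2. ∠VBW = 21°  [△WBV]
3. ∠NBW = 21°  [N on ray BV]
4. ∠BWN = 78°  [△WBN]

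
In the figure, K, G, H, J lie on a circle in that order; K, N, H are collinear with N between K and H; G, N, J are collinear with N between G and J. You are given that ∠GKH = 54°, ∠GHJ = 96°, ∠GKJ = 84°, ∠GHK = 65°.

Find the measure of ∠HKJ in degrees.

1. ∠GJH = 54°  [same arc GH]
2. ∠HGJ = 30°  [△GHJ]
3. ∠HKJ = 30°  [same arc HJ]

∠HKJ = 30°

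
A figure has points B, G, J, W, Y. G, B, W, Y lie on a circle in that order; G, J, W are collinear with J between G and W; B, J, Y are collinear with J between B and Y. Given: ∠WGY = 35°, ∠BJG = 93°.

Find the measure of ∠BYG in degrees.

∠BYG = 58°

1. ∠WBY = 35°  [same arc WY]
2. ∠BJW = 87°  [linear pair at J on GW]
3. ∠BWG = 58°  [△BJW]
4. ∠BYG = 58°  [same arc GB]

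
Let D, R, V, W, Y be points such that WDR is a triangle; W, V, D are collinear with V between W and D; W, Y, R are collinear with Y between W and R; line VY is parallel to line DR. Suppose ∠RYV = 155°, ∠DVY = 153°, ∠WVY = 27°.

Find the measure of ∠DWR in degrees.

1. ∠VYW = 25°  [linear pair at Y on WR]
2. ∠VWY = 128°  [△WVY]
3. ∠DWR = 128°  [V on WD, Y on WR]

∠DWR = 128°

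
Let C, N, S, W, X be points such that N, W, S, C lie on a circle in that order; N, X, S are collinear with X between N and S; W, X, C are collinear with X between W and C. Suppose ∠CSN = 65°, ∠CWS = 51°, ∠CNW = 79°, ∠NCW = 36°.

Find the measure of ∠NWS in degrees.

∠NWS = 116°

1. ∠CNS = 51°  [same arc SC]
2. ∠NCS = 64°  [△NSC]
3. ∠NWS = 116°  [cyclic NWSC, opposite ∠W+∠C]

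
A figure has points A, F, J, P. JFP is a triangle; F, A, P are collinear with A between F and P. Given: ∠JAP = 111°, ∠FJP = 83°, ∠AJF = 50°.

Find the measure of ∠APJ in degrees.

1. ∠FAJ = 69°  [linear pair at A on FP]
2. ∠AFJ = 61°  [△JFA]
3. ∠JFP = 61°  [A on ray FP]
4. ∠FPJ = 36°  [△JFP]
5. ∠APJ = 36°  [A on ray PF]

∠APJ = 36°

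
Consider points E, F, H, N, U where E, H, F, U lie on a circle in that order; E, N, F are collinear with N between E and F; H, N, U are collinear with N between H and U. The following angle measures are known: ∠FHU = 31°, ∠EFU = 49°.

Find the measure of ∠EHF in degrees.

1. ∠FEU = 31°  [same arc FU]
2. ∠EUF = 100°  [△EFU]
3. ∠EHF = 80°  [cyclic EHFU, opposite ∠H+∠U]

∠EHF = 80°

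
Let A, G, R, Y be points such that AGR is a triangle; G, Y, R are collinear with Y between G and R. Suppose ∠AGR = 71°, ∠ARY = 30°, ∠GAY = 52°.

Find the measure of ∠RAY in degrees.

∠RAY = 27°

1. ∠AGY = 71°  [Y on ray GR]
2. ∠AYG = 57°  [△AGY]
3. ∠AYR = 123°  [linear pair at Y on GR]
4. ∠RAY = 27°  [△AYR]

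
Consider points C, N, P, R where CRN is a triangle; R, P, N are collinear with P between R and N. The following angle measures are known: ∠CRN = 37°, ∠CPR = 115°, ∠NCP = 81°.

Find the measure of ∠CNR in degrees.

∠CNR = 34°

1. ∠CPN = 65°  [linear pair at P on RN]
2. ∠CNP = 34°  [△CPN]
3. ∠CNR = 34°  [P on ray NR]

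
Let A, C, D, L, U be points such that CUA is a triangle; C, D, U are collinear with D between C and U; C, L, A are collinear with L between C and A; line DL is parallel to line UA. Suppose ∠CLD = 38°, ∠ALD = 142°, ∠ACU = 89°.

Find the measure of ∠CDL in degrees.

1. ∠CAU = 38°  [DL∥UA, corresponding at L]
2. ∠AUC = 53°  [△CUA]
3. ∠CDL = 53°  [DL∥UA, corresponding at D]

∠CDL = 53°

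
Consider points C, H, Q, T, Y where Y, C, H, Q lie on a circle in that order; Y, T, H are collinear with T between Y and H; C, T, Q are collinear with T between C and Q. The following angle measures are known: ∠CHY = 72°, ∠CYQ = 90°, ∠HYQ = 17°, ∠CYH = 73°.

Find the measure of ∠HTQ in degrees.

∠HTQ = 89°

1. ∠CQY = 72°  [same arc YC]
2. ∠QTY = 91°  [△YTQ]
3. ∠HTQ = 89°  [linear pair at T on YH]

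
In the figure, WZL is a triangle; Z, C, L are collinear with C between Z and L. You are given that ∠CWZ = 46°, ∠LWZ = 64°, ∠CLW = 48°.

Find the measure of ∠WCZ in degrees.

1. ∠WLZ = 48°  [C on ray LZ]
2. ∠LZW = 68°  [△WZL]
3. ∠CZW = 68°  [C on ray ZL]
4. ∠WCZ = 66°  [△WZC]

∠WCZ = 66°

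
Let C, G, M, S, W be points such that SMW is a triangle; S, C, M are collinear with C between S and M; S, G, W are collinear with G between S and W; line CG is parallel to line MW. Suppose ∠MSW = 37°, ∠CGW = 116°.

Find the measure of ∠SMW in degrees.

1. ∠CSG = 37°  [C on SM, G on SW]
2. ∠CGS = 64°  [linear pair at G on SW]
3. ∠GCS = 79°  [△SCG]
4. ∠SMW = 79°  [CG∥MW, corresponding at C]

∠SMW = 79°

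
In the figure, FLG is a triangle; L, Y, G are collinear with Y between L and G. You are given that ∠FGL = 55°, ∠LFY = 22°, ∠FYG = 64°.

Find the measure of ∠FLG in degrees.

∠FLG = 42°

1. ∠FYL = 116°  [linear pair at Y on LG]
2. ∠FLY = 42°  [△FLY]
3. ∠FLG = 42°  [Y on ray LG]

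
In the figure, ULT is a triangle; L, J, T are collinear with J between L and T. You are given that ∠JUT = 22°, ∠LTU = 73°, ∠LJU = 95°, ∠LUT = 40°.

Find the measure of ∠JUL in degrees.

∠JUL = 18°

1. ∠TLU = 67°  [△ULT]
2. ∠JLU = 67°  [J on ray LT]
3. ∠JUL = 18°  [△ULJ]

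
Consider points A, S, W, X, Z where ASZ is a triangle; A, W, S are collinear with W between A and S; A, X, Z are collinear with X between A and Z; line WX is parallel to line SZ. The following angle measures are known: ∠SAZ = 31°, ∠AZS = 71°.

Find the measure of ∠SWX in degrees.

1. ∠ASZ = 78°  [△ASZ]
2. ∠AWX = 78°  [WX∥SZ, corresponding at W]
3. ∠SWX = 102°  [linear pair at W on AS]

∠SWX = 102°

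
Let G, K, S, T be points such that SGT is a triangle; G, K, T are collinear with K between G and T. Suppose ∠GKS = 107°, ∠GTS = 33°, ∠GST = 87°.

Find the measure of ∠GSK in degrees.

1. ∠SGT = 60°  [△SGT]
2. ∠KGS = 60°  [K on ray GT]
3. ∠GSK = 13°  [△SGK]

∠GSK = 13°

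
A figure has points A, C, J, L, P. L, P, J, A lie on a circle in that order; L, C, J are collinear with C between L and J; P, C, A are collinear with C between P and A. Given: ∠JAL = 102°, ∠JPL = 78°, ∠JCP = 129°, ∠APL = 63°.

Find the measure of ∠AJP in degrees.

1. ∠ACL = 129°  [vertical angles at C]
2. ∠AJL = 63°  [same arc LA]
3. ∠ACJ = 51°  [linear pair at C on LJ]
4. ∠ALJ = 15°  [△LJA]
5. ∠JAP = 66°  [△JCA]
6. ∠APJ = 15°  [same arc JA]
7. ∠AJP = 99°  [△PJA]

∠AJP = 99°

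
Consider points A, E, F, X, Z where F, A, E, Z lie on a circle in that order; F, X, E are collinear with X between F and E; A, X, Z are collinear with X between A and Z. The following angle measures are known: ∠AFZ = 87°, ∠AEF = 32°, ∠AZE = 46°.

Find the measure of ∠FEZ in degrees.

∠FEZ = 61°

1. ∠AZF = 32°  [same arc FA]
2. ∠FAZ = 61°  [△FAZ]
3. ∠FEZ = 61°  [same arc FZ]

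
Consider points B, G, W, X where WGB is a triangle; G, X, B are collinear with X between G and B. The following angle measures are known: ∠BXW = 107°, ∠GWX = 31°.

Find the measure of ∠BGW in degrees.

∠BGW = 76°

1. ∠GXW = 73°  [linear pair at X on GB]
2. ∠WGX = 76°  [△WGX]
3. ∠BGW = 76°  [X on ray GB]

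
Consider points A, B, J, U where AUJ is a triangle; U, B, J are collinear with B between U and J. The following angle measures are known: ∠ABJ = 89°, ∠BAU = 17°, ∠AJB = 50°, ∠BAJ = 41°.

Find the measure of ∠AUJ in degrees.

∠AUJ = 72°

1. ∠ABU = 91°  [linear pair at B on UJ]
2. ∠AUB = 72°  [△AUB]
3. ∠AUJ = 72°  [B on ray UJ]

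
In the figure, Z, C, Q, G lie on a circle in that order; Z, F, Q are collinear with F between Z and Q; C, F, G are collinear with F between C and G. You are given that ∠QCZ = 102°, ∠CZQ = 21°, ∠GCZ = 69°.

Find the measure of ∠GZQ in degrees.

∠GZQ = 33°

1. ∠QGZ = 78°  [cyclic ZCQG, opposite ∠C+∠G]
2. ∠GQZ = 69°  [same arc ZG]
3. ∠GZQ = 33°  [△ZQG]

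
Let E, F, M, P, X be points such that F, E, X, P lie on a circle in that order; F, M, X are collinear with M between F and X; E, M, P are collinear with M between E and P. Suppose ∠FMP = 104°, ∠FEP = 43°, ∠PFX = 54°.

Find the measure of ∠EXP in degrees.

∠EXP = 65°

1. ∠EPF = 22°  [△FMP]
2. ∠EFP = 115°  [△FEP]
3. ∠EXP = 65°  [cyclic FEXP, opposite ∠F+∠X]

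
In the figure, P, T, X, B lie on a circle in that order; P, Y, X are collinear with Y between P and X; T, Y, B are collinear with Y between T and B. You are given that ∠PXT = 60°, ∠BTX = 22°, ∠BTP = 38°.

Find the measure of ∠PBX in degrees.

∠PBX = 120°

1. ∠BPX = 22°  [same arc XB]
2. ∠BXP = 38°  [same arc PB]
3. ∠PBX = 120°  [△PXB]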